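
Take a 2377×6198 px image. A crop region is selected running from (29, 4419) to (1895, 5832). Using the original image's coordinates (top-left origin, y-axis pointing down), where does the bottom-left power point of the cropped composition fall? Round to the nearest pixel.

(651, 5361)

Crop width = 1895 − 29 = 1866 px; one third is 622.00 px.
Crop height = 5832 − 4419 = 1413 px; one third is 471.00 px.
The bottom-left point is one-third across and two-thirds down within the crop:
x = 29 + 1 × 622.00 ≈ 651; y = 4419 + 2 × 471.00 ≈ 5361.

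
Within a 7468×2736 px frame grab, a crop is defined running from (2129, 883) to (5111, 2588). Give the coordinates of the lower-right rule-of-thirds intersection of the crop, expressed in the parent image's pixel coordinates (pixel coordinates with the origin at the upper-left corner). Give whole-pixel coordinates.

Crop width = 5111 − 2129 = 2982 px; one third is 994.00 px.
Crop height = 2588 − 883 = 1705 px; one third is 568.33 px.
The lower-right point is two-thirds across and two-thirds down within the crop:
x = 2129 + 2 × 994.00 ≈ 4117; y = 883 + 2 × 568.33 ≈ 2020.

x = 4117 px, y = 2020 px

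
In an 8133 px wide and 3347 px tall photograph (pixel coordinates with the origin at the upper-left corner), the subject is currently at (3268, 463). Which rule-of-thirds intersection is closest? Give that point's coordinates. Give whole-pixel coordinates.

Third lines: x ∈ {2711, 5422}, y ∈ {1116, 2231}.
3268 is closer to x = 2711; 463 is closer to y = 1116.
So the nearest intersection is the upper-left power point.

x = 2711 px, y = 1116 px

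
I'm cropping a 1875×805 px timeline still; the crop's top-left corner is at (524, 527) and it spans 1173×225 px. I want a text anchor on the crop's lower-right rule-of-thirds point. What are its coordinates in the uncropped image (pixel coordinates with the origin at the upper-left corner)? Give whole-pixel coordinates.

x = 1306 px, y = 677 px

One third of the crop width 1173 is 391.00 px.
One third of the crop height 225 is 75.00 px.
The lower-right point is two-thirds across and two-thirds down within the crop:
x = 524 + 2 × 391.00 ≈ 1306; y = 527 + 2 × 75.00 ≈ 677.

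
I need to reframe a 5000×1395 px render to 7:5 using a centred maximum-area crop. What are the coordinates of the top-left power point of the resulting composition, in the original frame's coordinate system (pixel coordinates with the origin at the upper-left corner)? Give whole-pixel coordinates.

5000/1395 > 7/5, so the 7:5 crop keeps the full height 1395 and trims width to 1395 × 7/5 = 1953.00 px.
Left offset = (5000 − 1953.00)/2 = 1523.50 px; top offset = 0.
Top-left is one-third across and one-third down within the crop:
x = 1523.50 + 1 × 1953.00/3 ≈ 2175; y = 0.00 + 1 × 1395.00/3 ≈ 465.

(2175, 465)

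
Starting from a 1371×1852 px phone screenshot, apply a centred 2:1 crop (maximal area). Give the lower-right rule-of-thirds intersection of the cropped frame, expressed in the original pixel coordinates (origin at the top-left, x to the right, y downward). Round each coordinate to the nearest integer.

1371/1852 < 2/1, so the 2:1 crop keeps the full width 1371 and trims height to 1371 × 1/2 = 685.50 px.
Top offset = (1852 − 685.50)/2 = 583.25 px; left offset = 0.
Lower-right is two-thirds across and two-thirds down within the crop:
x = 0.00 + 2 × 1371.00/3 ≈ 914; y = 583.25 + 2 × 685.50/3 ≈ 1040.

(914, 1040)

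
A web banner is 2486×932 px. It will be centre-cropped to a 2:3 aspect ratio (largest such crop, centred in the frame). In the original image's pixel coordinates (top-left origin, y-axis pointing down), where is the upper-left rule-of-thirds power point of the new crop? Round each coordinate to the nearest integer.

x = 1139 px, y = 311 px

2486/932 > 2/3, so the 2:3 crop keeps the full height 932 and trims width to 932 × 2/3 = 621.33 px.
Left offset = (2486 − 621.33)/2 = 932.33 px; top offset = 0.
Upper-left is one-third across and one-third down within the crop:
x = 932.33 + 1 × 621.33/3 ≈ 1139; y = 0.00 + 1 × 932.00/3 ≈ 311.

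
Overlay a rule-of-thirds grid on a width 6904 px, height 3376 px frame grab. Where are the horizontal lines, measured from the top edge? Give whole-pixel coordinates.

3376 / 3 = 1125.33, so the horizontal lines sit at one and two thirds of 3376.

y = 1125 px and y = 2251 px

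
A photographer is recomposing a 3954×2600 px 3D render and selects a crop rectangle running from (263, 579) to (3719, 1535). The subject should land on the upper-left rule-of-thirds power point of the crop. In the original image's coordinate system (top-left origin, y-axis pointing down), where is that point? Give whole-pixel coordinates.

x = 1415 px, y = 898 px

Crop width = 3719 − 263 = 3456 px; one third is 1152.00 px.
Crop height = 1535 − 579 = 956 px; one third is 318.67 px.
The upper-left point is one-third across and one-third down within the crop:
x = 263 + 1 × 1152.00 ≈ 1415; y = 579 + 1 × 318.67 ≈ 898.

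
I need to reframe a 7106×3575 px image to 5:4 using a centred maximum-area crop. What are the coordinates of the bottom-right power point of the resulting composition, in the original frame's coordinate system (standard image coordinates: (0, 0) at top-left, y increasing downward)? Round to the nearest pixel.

(4298, 2383)

7106/3575 > 5/4, so the 5:4 crop keeps the full height 3575 and trims width to 3575 × 5/4 = 4468.75 px.
Left offset = (7106 − 4468.75)/2 = 1318.62 px; top offset = 0.
Bottom-right is two-thirds across and two-thirds down within the crop:
x = 1318.62 + 2 × 4468.75/3 ≈ 4298; y = 0.00 + 2 × 3575.00/3 ≈ 2383.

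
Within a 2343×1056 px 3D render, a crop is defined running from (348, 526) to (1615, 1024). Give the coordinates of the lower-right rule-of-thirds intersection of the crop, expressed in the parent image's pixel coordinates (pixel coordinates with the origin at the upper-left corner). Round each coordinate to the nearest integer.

Crop width = 1615 − 348 = 1267 px; one third is 422.33 px.
Crop height = 1024 − 526 = 498 px; one third is 166.00 px.
The lower-right point is two-thirds across and two-thirds down within the crop:
x = 348 + 2 × 422.33 ≈ 1193; y = 526 + 2 × 166.00 ≈ 858.

x = 1193 px, y = 858 px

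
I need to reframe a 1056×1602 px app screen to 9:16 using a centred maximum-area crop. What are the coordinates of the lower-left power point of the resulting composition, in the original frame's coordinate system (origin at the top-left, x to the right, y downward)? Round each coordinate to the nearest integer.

1056/1602 > 9/16, so the 9:16 crop keeps the full height 1602 and trims width to 1602 × 9/16 = 901.12 px.
Left offset = (1056 − 901.12)/2 = 77.44 px; top offset = 0.
Lower-left is one-third across and two-thirds down within the crop:
x = 77.44 + 1 × 901.12/3 ≈ 378; y = 0.00 + 2 × 1602.00/3 ≈ 1068.

x = 378 px, y = 1068 px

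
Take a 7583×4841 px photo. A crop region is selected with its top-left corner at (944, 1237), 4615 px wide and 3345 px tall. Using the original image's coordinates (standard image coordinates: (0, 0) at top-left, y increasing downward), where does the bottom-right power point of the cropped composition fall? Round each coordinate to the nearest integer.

(4021, 3467)

One third of the crop width 4615 is 1538.33 px.
One third of the crop height 3345 is 1115.00 px.
The bottom-right point is two-thirds across and two-thirds down within the crop:
x = 944 + 2 × 1538.33 ≈ 4021; y = 1237 + 2 × 1115.00 ≈ 3467.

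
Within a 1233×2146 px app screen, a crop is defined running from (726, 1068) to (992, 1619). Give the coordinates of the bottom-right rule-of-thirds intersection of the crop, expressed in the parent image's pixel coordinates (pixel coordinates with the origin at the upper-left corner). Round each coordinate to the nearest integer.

(903, 1435)

Crop width = 992 − 726 = 266 px; one third is 88.67 px.
Crop height = 1619 − 1068 = 551 px; one third is 183.67 px.
The bottom-right point is two-thirds across and two-thirds down within the crop:
x = 726 + 2 × 88.67 ≈ 903; y = 1068 + 2 × 183.67 ≈ 1435.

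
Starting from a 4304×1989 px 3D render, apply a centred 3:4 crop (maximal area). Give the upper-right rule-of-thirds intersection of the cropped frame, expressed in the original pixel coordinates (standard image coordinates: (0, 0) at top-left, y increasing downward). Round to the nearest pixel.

(2401, 663)

4304/1989 > 3/4, so the 3:4 crop keeps the full height 1989 and trims width to 1989 × 3/4 = 1491.75 px.
Left offset = (4304 − 1491.75)/2 = 1406.12 px; top offset = 0.
Upper-right is two-thirds across and one-third down within the crop:
x = 1406.12 + 2 × 1491.75/3 ≈ 2401; y = 0.00 + 1 × 1989.00/3 ≈ 663.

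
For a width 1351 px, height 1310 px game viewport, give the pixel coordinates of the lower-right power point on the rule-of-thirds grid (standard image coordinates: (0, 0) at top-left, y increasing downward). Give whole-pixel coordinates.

The lower-right point sits two-thirds of the way across and two-thirds of the way down.
x = 2 × 1351/3 ≈ 901; y = 2 × 1310/3 ≈ 873.

x = 901 px, y = 873 px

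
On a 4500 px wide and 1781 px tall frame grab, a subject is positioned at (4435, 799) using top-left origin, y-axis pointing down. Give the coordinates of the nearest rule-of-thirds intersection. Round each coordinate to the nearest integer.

Third lines: x ∈ {1500, 3000}, y ∈ {594, 1187}.
4435 is closer to x = 3000; 799 is closer to y = 594.
So the nearest intersection is the upper-right power point.

x = 3000 px, y = 594 px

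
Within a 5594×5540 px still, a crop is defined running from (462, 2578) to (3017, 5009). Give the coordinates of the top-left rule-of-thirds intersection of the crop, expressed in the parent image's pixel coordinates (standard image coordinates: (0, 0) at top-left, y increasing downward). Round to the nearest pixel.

Crop width = 3017 − 462 = 2555 px; one third is 851.67 px.
Crop height = 5009 − 2578 = 2431 px; one third is 810.33 px.
The top-left point is one-third across and one-third down within the crop:
x = 462 + 1 × 851.67 ≈ 1314; y = 2578 + 1 × 810.33 ≈ 3388.

x = 1314 px, y = 3388 px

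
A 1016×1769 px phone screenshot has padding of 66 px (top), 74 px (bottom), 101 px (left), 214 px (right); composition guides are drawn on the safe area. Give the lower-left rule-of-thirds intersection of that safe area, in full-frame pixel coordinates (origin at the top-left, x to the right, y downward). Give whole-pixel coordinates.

Content width = 1016 − 101 − 214 = 701 px; content height = 1769 − 66 − 74 = 1629 px.
Lower-left is one-third across and two-thirds down within the safe area.
x = 101 + 1 × 701/3 = 101 + 233.67 ≈ 335
y = 66 + 2 × 1629/3 = 66 + 1086.00 ≈ 1152

(335, 1152)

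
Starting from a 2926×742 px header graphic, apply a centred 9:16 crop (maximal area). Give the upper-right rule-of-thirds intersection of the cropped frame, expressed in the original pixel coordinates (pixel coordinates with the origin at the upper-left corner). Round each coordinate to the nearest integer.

(1533, 247)

2926/742 > 9/16, so the 9:16 crop keeps the full height 742 and trims width to 742 × 9/16 = 417.38 px.
Left offset = (2926 − 417.38)/2 = 1254.31 px; top offset = 0.
Upper-right is two-thirds across and one-third down within the crop:
x = 1254.31 + 2 × 417.38/3 ≈ 1533; y = 0.00 + 1 × 742.00/3 ≈ 247.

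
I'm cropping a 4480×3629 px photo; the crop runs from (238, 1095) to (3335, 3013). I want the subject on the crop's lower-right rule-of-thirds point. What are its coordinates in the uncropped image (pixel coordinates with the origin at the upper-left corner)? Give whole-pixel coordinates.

(2303, 2374)

Crop width = 3335 − 238 = 3097 px; one third is 1032.33 px.
Crop height = 3013 − 1095 = 1918 px; one third is 639.33 px.
The lower-right point is two-thirds across and two-thirds down within the crop:
x = 238 + 2 × 1032.33 ≈ 2303; y = 1095 + 2 × 639.33 ≈ 2374.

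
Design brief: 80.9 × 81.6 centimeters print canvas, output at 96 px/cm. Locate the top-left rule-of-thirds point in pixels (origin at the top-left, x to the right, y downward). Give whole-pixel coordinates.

(2589, 2611)

In pixels the canvas is 80.9 × 96 = 7766.4 wide and 81.6 × 96 = 7833.6 tall.
The top-left point is one-third across and one-third down:
x = 1 × 7766.4/3 ≈ 2589; y = 1 × 7833.6/3 ≈ 2611.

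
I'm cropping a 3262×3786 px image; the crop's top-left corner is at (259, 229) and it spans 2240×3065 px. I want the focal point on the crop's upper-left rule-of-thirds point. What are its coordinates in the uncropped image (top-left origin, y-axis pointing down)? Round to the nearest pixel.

x = 1006 px, y = 1251 px

One third of the crop width 2240 is 746.67 px.
One third of the crop height 3065 is 1021.67 px.
The upper-left point is one-third across and one-third down within the crop:
x = 259 + 1 × 746.67 ≈ 1006; y = 229 + 1 × 1021.67 ≈ 1251.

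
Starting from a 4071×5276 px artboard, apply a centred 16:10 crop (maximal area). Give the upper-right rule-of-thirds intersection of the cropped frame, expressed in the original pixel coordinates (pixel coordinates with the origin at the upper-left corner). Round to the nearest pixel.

4071/5276 < 16/10, so the 16:10 crop keeps the full width 4071 and trims height to 4071 × 10/16 = 2544.38 px.
Top offset = (5276 − 2544.38)/2 = 1365.81 px; left offset = 0.
Upper-right is two-thirds across and one-third down within the crop:
x = 0.00 + 2 × 4071.00/3 ≈ 2714; y = 1365.81 + 1 × 2544.38/3 ≈ 2214.

x = 2714 px, y = 2214 px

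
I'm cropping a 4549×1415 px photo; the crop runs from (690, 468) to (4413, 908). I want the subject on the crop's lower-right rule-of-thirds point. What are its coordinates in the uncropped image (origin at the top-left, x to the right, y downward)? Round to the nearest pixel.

Crop width = 4413 − 690 = 3723 px; one third is 1241.00 px.
Crop height = 908 − 468 = 440 px; one third is 146.67 px.
The lower-right point is two-thirds across and two-thirds down within the crop:
x = 690 + 2 × 1241.00 ≈ 3172; y = 468 + 2 × 146.67 ≈ 761.

x = 3172 px, y = 761 px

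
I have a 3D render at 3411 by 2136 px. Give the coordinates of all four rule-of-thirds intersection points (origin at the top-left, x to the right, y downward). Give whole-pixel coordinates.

One third of 3411 is 1137; one third of 2136 is 712.
Vertical third lines at x = 1137 and x = 2274; horizontal third lines at y = 712 and y = 1424.

(1137, 712), (2274, 712), (1137, 1424), (2274, 1424)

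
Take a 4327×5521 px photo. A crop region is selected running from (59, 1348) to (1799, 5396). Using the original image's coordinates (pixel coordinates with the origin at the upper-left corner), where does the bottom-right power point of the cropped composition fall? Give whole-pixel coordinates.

Crop width = 1799 − 59 = 1740 px; one third is 580.00 px.
Crop height = 5396 − 1348 = 4048 px; one third is 1349.33 px.
The bottom-right point is two-thirds across and two-thirds down within the crop:
x = 59 + 2 × 580.00 ≈ 1219; y = 1348 + 2 × 1349.33 ≈ 4047.

(1219, 4047)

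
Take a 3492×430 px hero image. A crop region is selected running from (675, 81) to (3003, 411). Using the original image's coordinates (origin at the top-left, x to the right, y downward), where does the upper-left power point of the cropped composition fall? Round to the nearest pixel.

(1451, 191)

Crop width = 3003 − 675 = 2328 px; one third is 776.00 px.
Crop height = 411 − 81 = 330 px; one third is 110.00 px.
The upper-left point is one-third across and one-third down within the crop:
x = 675 + 1 × 776.00 ≈ 1451; y = 81 + 1 × 110.00 ≈ 191.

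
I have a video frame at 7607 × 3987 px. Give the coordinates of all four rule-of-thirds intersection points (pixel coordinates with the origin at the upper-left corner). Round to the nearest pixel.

One third of 7607 is 2535.67; one third of 3987 is 1329.
Vertical third lines at x = 2536 and x = 5071; horizontal third lines at y = 1329 and y = 2658.

(2536, 1329), (5071, 1329), (2536, 2658), (5071, 2658)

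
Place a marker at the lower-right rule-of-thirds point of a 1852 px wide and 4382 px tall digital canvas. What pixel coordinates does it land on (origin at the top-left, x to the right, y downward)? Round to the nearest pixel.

(1235, 2921)

The lower-right point sits two-thirds of the way across and two-thirds of the way down.
x = 2 × 1852/3 ≈ 1235; y = 2 × 4382/3 ≈ 2921.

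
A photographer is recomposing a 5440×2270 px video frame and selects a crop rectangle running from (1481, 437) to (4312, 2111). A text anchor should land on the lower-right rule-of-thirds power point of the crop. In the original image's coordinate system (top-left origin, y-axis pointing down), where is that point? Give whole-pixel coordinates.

Crop width = 4312 − 1481 = 2831 px; one third is 943.67 px.
Crop height = 2111 − 437 = 1674 px; one third is 558.00 px.
The lower-right point is two-thirds across and two-thirds down within the crop:
x = 1481 + 2 × 943.67 ≈ 3368; y = 437 + 2 × 558.00 ≈ 1553.

(3368, 1553)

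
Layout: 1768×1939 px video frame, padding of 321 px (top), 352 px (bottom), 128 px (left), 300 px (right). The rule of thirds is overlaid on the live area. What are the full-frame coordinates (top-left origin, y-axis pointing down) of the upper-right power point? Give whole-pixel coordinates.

x = 1021 px, y = 743 px

Content width = 1768 − 128 − 300 = 1340 px; content height = 1939 − 321 − 352 = 1266 px.
Upper-right is two-thirds across and one-third down within the live area.
x = 128 + 2 × 1340/3 = 128 + 893.33 ≈ 1021
y = 321 + 1 × 1266/3 = 321 + 422.00 ≈ 743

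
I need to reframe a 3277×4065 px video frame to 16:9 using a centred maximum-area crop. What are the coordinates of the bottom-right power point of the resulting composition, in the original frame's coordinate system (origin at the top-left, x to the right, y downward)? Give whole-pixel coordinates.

x = 2185 px, y = 2340 px

3277/4065 < 16/9, so the 16:9 crop keeps the full width 3277 and trims height to 3277 × 9/16 = 1843.31 px.
Top offset = (4065 − 1843.31)/2 = 1110.84 px; left offset = 0.
Bottom-right is two-thirds across and two-thirds down within the crop:
x = 0.00 + 2 × 3277.00/3 ≈ 2185; y = 1110.84 + 2 × 1843.31/3 ≈ 2340.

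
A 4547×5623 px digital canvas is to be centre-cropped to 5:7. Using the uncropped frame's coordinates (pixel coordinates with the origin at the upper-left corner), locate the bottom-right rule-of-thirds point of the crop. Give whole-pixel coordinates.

4547/5623 > 5/7, so the 5:7 crop keeps the full height 5623 and trims width to 5623 × 5/7 = 4016.43 px.
Left offset = (4547 − 4016.43)/2 = 265.29 px; top offset = 0.
Bottom-right is two-thirds across and two-thirds down within the crop:
x = 265.29 + 2 × 4016.43/3 ≈ 2943; y = 0.00 + 2 × 5623.00/3 ≈ 3749.

(2943, 3749)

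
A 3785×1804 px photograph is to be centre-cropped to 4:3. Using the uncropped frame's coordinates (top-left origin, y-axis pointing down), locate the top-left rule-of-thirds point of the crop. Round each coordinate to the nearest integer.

3785/1804 > 4/3, so the 4:3 crop keeps the full height 1804 and trims width to 1804 × 4/3 = 2405.33 px.
Left offset = (3785 − 2405.33)/2 = 689.83 px; top offset = 0.
Top-left is one-third across and one-third down within the crop:
x = 689.83 + 1 × 2405.33/3 ≈ 1492; y = 0.00 + 1 × 1804.00/3 ≈ 601.

x = 1492 px, y = 601 px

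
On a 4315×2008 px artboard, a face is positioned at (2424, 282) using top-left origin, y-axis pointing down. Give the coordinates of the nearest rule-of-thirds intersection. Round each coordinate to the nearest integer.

Third lines: x ∈ {1438, 2877}, y ∈ {669, 1339}.
2424 is closer to x = 2877; 282 is closer to y = 669.
So the nearest intersection is the upper-right power point.

(2877, 669)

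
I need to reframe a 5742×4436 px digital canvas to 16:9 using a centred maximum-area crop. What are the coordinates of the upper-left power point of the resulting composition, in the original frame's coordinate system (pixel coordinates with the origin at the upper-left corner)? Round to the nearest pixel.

5742/4436 < 16/9, so the 16:9 crop keeps the full width 5742 and trims height to 5742 × 9/16 = 3229.88 px.
Top offset = (4436 − 3229.88)/2 = 603.06 px; left offset = 0.
Upper-left is one-third across and one-third down within the crop:
x = 0.00 + 1 × 5742.00/3 ≈ 1914; y = 603.06 + 1 × 3229.88/3 ≈ 1680.

x = 1914 px, y = 1680 px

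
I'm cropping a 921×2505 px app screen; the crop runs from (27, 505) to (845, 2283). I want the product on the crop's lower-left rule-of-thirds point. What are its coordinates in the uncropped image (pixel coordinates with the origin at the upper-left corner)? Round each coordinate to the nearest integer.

Crop width = 845 − 27 = 818 px; one third is 272.67 px.
Crop height = 2283 − 505 = 1778 px; one third is 592.67 px.
The lower-left point is one-third across and two-thirds down within the crop:
x = 27 + 1 × 272.67 ≈ 300; y = 505 + 2 × 592.67 ≈ 1690.

x = 300 px, y = 1690 px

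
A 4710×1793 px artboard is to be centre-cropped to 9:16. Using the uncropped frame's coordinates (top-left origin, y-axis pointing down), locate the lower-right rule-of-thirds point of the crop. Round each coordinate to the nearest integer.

4710/1793 > 9/16, so the 9:16 crop keeps the full height 1793 and trims width to 1793 × 9/16 = 1008.56 px.
Left offset = (4710 − 1008.56)/2 = 1850.72 px; top offset = 0.
Lower-right is two-thirds across and two-thirds down within the crop:
x = 1850.72 + 2 × 1008.56/3 ≈ 2523; y = 0.00 + 2 × 1793.00/3 ≈ 1195.

(2523, 1195)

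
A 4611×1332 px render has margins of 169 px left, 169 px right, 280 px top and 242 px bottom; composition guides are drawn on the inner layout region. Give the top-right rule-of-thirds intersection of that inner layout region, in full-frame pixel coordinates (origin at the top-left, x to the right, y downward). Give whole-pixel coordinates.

(3018, 550)

Content width = 4611 − 169 − 169 = 4273 px; content height = 1332 − 280 − 242 = 810 px.
Top-right is two-thirds across and one-third down within the inner layout region.
x = 169 + 2 × 4273/3 = 169 + 2848.67 ≈ 3018
y = 280 + 1 × 810/3 = 280 + 270.00 ≈ 550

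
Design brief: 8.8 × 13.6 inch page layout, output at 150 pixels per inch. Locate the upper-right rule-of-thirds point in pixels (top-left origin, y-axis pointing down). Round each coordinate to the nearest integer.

In pixels the canvas is 8.8 × 150 = 1320 wide and 13.6 × 150 = 2040 tall.
The upper-right point is two-thirds across and one-third down:
x = 2 × 1320/3 ≈ 880; y = 1 × 2040/3 ≈ 680.

(880, 680)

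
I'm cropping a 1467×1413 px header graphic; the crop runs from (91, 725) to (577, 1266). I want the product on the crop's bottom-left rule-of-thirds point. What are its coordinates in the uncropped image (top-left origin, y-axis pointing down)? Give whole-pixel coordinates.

x = 253 px, y = 1086 px

Crop width = 577 − 91 = 486 px; one third is 162.00 px.
Crop height = 1266 − 725 = 541 px; one third is 180.33 px.
The bottom-left point is one-third across and two-thirds down within the crop:
x = 91 + 1 × 162.00 ≈ 253; y = 725 + 2 × 180.33 ≈ 1086.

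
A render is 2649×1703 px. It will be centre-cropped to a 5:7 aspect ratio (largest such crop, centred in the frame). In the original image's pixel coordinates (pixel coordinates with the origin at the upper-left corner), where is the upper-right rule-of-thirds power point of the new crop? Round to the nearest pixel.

(1527, 568)

2649/1703 > 5/7, so the 5:7 crop keeps the full height 1703 and trims width to 1703 × 5/7 = 1216.43 px.
Left offset = (2649 − 1216.43)/2 = 716.29 px; top offset = 0.
Upper-right is two-thirds across and one-third down within the crop:
x = 716.29 + 2 × 1216.43/3 ≈ 1527; y = 0.00 + 1 × 1703.00/3 ≈ 568.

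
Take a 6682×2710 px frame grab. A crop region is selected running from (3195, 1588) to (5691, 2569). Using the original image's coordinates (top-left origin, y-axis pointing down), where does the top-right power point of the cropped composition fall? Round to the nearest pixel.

Crop width = 5691 − 3195 = 2496 px; one third is 832.00 px.
Crop height = 2569 − 1588 = 981 px; one third is 327.00 px.
The top-right point is two-thirds across and one-third down within the crop:
x = 3195 + 2 × 832.00 ≈ 4859; y = 1588 + 1 × 327.00 ≈ 1915.

x = 4859 px, y = 1915 px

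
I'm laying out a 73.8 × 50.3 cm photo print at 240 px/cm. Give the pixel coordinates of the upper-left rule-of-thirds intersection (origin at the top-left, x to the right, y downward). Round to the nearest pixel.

x = 5904 px, y = 4024 px

In pixels the canvas is 73.8 × 240 = 17712 wide and 50.3 × 240 = 12072 tall.
The upper-left point is one-third across and one-third down:
x = 1 × 17712/3 ≈ 5904; y = 1 × 12072/3 ≈ 4024.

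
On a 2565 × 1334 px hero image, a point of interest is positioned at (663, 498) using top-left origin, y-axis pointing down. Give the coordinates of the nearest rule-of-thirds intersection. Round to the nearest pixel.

(855, 445)

Third lines: x ∈ {855, 1710}, y ∈ {445, 889}.
663 is closer to x = 855; 498 is closer to y = 445.
So the nearest intersection is the upper-left power point.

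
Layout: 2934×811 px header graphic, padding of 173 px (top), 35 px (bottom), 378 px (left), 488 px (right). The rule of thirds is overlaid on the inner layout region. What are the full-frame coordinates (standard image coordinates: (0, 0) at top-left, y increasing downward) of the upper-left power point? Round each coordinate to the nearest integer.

Content width = 2934 − 378 − 488 = 2068 px; content height = 811 − 173 − 35 = 603 px.
Upper-left is one-third across and one-third down within the inner layout region.
x = 378 + 1 × 2068/3 = 378 + 689.33 ≈ 1067
y = 173 + 1 × 603/3 = 173 + 201.00 ≈ 374

x = 1067 px, y = 374 px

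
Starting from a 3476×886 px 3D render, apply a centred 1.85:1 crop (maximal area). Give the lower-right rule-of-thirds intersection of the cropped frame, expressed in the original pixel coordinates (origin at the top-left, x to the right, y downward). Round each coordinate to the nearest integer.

3476/886 > 1.85/1, so the 1.85:1 crop keeps the full height 886 and trims width to 886 × 1.85/1 = 1639.10 px.
Left offset = (3476 − 1639.10)/2 = 918.45 px; top offset = 0.
Lower-right is two-thirds across and two-thirds down within the crop:
x = 918.45 + 2 × 1639.10/3 ≈ 2011; y = 0.00 + 2 × 886.00/3 ≈ 591.

(2011, 591)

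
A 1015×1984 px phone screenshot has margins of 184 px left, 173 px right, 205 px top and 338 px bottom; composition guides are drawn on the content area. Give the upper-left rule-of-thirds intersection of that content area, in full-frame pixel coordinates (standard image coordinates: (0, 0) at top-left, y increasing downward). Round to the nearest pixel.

Content width = 1015 − 184 − 173 = 658 px; content height = 1984 − 205 − 338 = 1441 px.
Upper-left is one-third across and one-third down within the content area.
x = 184 + 1 × 658/3 = 184 + 219.33 ≈ 403
y = 205 + 1 × 1441/3 = 205 + 480.33 ≈ 685

x = 403 px, y = 685 px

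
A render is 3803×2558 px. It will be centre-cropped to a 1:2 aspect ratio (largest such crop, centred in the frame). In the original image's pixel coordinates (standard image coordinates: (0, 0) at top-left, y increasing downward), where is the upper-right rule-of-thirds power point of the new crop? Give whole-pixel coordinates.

3803/2558 > 1/2, so the 1:2 crop keeps the full height 2558 and trims width to 2558 × 1/2 = 1279.00 px.
Left offset = (3803 − 1279.00)/2 = 1262.00 px; top offset = 0.
Upper-right is two-thirds across and one-third down within the crop:
x = 1262.00 + 2 × 1279.00/3 ≈ 2115; y = 0.00 + 1 × 2558.00/3 ≈ 853.

x = 2115 px, y = 853 px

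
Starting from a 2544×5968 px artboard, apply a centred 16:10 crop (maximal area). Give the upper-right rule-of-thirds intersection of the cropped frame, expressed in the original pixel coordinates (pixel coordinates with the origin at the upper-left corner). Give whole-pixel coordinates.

2544/5968 < 16/10, so the 16:10 crop keeps the full width 2544 and trims height to 2544 × 10/16 = 1590.00 px.
Top offset = (5968 − 1590.00)/2 = 2189.00 px; left offset = 0.
Upper-right is two-thirds across and one-third down within the crop:
x = 0.00 + 2 × 2544.00/3 ≈ 1696; y = 2189.00 + 1 × 1590.00/3 ≈ 2719.

x = 1696 px, y = 2719 px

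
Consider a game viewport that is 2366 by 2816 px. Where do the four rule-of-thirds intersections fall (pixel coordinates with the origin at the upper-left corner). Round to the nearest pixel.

One third of 2366 is 788.67; one third of 2816 is 938.67.
Vertical third lines at x = 789 and x = 1577; horizontal third lines at y = 939 and y = 1877.

(789, 939), (1577, 939), (789, 1877), (1577, 1877)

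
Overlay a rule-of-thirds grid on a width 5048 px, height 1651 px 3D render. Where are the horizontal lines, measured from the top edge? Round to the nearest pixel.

1651 / 3 = 550.33, so the horizontal lines sit at one and two thirds of 1651.

550 px and 1101 px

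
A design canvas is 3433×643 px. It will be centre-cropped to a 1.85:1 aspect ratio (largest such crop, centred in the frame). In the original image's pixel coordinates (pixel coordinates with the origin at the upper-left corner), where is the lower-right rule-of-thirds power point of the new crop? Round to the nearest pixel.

3433/643 > 1.85/1, so the 1.85:1 crop keeps the full height 643 and trims width to 643 × 1.85/1 = 1189.55 px.
Left offset = (3433 − 1189.55)/2 = 1121.72 px; top offset = 0.
Lower-right is two-thirds across and two-thirds down within the crop:
x = 1121.72 + 2 × 1189.55/3 ≈ 1915; y = 0.00 + 2 × 643.00/3 ≈ 429.

(1915, 429)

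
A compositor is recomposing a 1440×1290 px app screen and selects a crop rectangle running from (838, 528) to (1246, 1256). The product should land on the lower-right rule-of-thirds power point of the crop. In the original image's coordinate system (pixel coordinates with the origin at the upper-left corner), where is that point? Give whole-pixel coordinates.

(1110, 1013)

Crop width = 1246 − 838 = 408 px; one third is 136.00 px.
Crop height = 1256 − 528 = 728 px; one third is 242.67 px.
The lower-right point is two-thirds across and two-thirds down within the crop:
x = 838 + 2 × 136.00 ≈ 1110; y = 528 + 2 × 242.67 ≈ 1013.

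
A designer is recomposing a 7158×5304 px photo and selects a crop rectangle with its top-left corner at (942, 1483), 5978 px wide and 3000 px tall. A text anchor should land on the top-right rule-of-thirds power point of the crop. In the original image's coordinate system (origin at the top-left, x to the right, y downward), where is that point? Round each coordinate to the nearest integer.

One third of the crop width 5978 is 1992.67 px.
One third of the crop height 3000 is 1000.00 px.
The top-right point is two-thirds across and one-third down within the crop:
x = 942 + 2 × 1992.67 ≈ 4927; y = 1483 + 1 × 1000.00 ≈ 2483.

x = 4927 px, y = 2483 px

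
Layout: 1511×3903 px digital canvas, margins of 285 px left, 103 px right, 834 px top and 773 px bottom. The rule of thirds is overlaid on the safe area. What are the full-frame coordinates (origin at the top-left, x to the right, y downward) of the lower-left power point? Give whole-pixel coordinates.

x = 659 px, y = 2365 px

Content width = 1511 − 285 − 103 = 1123 px; content height = 3903 − 834 − 773 = 2296 px.
Lower-left is one-third across and two-thirds down within the safe area.
x = 285 + 1 × 1123/3 = 285 + 374.33 ≈ 659
y = 834 + 2 × 2296/3 = 834 + 1530.67 ≈ 2365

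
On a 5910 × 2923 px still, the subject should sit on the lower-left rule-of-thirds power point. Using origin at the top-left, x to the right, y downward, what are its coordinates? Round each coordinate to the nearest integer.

The lower-left point sits one-third of the way across and two-thirds of the way down.
x = 1 × 5910/3 ≈ 1970; y = 2 × 2923/3 ≈ 1949.

x = 1970 px, y = 1949 px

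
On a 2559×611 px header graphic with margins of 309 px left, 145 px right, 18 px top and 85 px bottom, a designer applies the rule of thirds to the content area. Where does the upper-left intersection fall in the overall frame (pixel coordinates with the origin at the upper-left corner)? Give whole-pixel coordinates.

x = 1011 px, y = 187 px

Content width = 2559 − 309 − 145 = 2105 px; content height = 611 − 18 − 85 = 508 px.
Upper-left is one-third across and one-third down within the content area.
x = 309 + 1 × 2105/3 = 309 + 701.67 ≈ 1011
y = 18 + 1 × 508/3 = 18 + 169.33 ≈ 187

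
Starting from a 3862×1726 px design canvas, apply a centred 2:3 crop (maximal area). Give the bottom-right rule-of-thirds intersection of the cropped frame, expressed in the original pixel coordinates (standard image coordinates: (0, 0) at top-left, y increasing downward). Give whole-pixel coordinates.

3862/1726 > 2/3, so the 2:3 crop keeps the full height 1726 and trims width to 1726 × 2/3 = 1150.67 px.
Left offset = (3862 − 1150.67)/2 = 1355.67 px; top offset = 0.
Bottom-right is two-thirds across and two-thirds down within the crop:
x = 1355.67 + 2 × 1150.67/3 ≈ 2123; y = 0.00 + 2 × 1726.00/3 ≈ 1151.

(2123, 1151)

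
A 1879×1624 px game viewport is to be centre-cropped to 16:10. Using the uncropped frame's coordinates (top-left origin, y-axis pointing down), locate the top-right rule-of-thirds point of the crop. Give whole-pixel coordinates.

1879/1624 < 16/10, so the 16:10 crop keeps the full width 1879 and trims height to 1879 × 10/16 = 1174.38 px.
Top offset = (1624 − 1174.38)/2 = 224.81 px; left offset = 0.
Top-right is two-thirds across and one-third down within the crop:
x = 0.00 + 2 × 1879.00/3 ≈ 1253; y = 224.81 + 1 × 1174.38/3 ≈ 616.

x = 1253 px, y = 616 px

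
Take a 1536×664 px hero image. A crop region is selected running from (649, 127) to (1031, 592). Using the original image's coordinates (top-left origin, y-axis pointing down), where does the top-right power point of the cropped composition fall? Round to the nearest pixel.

(904, 282)

Crop width = 1031 − 649 = 382 px; one third is 127.33 px.
Crop height = 592 − 127 = 465 px; one third is 155.00 px.
The top-right point is two-thirds across and one-third down within the crop:
x = 649 + 2 × 127.33 ≈ 904; y = 127 + 1 × 155.00 ≈ 282.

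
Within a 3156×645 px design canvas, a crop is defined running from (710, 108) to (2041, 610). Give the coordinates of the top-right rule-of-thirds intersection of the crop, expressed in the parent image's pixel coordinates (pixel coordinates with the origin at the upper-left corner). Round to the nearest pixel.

Crop width = 2041 − 710 = 1331 px; one third is 443.67 px.
Crop height = 610 − 108 = 502 px; one third is 167.33 px.
The top-right point is two-thirds across and one-third down within the crop:
x = 710 + 2 × 443.67 ≈ 1597; y = 108 + 1 × 167.33 ≈ 275.

x = 1597 px, y = 275 px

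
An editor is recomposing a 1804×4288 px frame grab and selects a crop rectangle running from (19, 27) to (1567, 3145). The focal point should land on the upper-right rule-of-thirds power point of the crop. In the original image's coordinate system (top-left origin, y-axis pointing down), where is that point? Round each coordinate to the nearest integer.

Crop width = 1567 − 19 = 1548 px; one third is 516.00 px.
Crop height = 3145 − 27 = 3118 px; one third is 1039.33 px.
The upper-right point is two-thirds across and one-third down within the crop:
x = 19 + 2 × 516.00 ≈ 1051; y = 27 + 1 × 1039.33 ≈ 1066.

(1051, 1066)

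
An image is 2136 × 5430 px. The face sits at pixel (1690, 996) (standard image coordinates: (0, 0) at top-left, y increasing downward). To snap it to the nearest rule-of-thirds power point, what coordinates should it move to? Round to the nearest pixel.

Third lines: x ∈ {712, 1424}, y ∈ {1810, 3620}.
1690 is closer to x = 1424; 996 is closer to y = 1810.
So the nearest intersection is the upper-right power point.

x = 1424 px, y = 1810 px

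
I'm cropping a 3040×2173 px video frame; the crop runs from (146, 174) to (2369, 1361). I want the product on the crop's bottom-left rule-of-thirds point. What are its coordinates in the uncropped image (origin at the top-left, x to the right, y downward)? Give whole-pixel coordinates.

x = 887 px, y = 965 px

Crop width = 2369 − 146 = 2223 px; one third is 741.00 px.
Crop height = 1361 − 174 = 1187 px; one third is 395.67 px.
The bottom-left point is one-third across and two-thirds down within the crop:
x = 146 + 1 × 741.00 ≈ 887; y = 174 + 2 × 395.67 ≈ 965.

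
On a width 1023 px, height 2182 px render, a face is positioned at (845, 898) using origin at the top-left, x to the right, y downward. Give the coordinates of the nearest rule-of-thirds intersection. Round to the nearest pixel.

x = 682 px, y = 727 px

Third lines: x ∈ {341, 682}, y ∈ {727, 1455}.
845 is closer to x = 682; 898 is closer to y = 727.
So the nearest intersection is the upper-right power point.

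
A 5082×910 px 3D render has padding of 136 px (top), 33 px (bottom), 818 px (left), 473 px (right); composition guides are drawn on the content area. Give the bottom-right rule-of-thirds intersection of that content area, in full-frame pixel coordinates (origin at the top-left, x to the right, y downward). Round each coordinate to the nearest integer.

x = 3345 px, y = 630 px

Content width = 5082 − 818 − 473 = 3791 px; content height = 910 − 136 − 33 = 741 px.
Bottom-right is two-thirds across and two-thirds down within the content area.
x = 818 + 2 × 3791/3 = 818 + 2527.33 ≈ 3345
y = 136 + 2 × 741/3 = 136 + 494.00 ≈ 630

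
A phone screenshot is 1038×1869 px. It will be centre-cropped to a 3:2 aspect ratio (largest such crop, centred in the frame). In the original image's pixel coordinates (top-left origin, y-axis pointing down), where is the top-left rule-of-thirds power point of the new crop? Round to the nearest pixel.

1038/1869 < 3/2, so the 3:2 crop keeps the full width 1038 and trims height to 1038 × 2/3 = 692.00 px.
Top offset = (1869 − 692.00)/2 = 588.50 px; left offset = 0.
Top-left is one-third across and one-third down within the crop:
x = 0.00 + 1 × 1038.00/3 ≈ 346; y = 588.50 + 1 × 692.00/3 ≈ 819.

x = 346 px, y = 819 px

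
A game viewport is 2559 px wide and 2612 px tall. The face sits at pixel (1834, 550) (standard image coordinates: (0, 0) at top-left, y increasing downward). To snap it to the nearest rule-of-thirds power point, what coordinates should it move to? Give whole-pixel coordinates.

x = 1706 px, y = 871 px

Third lines: x ∈ {853, 1706}, y ∈ {871, 1741}.
1834 is closer to x = 1706; 550 is closer to y = 871.
So the nearest intersection is the upper-right power point.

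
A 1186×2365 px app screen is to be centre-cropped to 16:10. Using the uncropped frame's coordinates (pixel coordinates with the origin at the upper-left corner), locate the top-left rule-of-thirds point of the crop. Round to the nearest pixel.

x = 395 px, y = 1059 px

1186/2365 < 16/10, so the 16:10 crop keeps the full width 1186 and trims height to 1186 × 10/16 = 741.25 px.
Top offset = (2365 − 741.25)/2 = 811.88 px; left offset = 0.
Top-left is one-third across and one-third down within the crop:
x = 0.00 + 1 × 1186.00/3 ≈ 395; y = 811.88 + 1 × 741.25/3 ≈ 1059.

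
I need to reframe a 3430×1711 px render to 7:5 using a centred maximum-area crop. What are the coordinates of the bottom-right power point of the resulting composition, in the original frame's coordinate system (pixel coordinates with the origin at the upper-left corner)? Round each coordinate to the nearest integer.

3430/1711 > 7/5, so the 7:5 crop keeps the full height 1711 and trims width to 1711 × 7/5 = 2395.40 px.
Left offset = (3430 − 2395.40)/2 = 517.30 px; top offset = 0.
Bottom-right is two-thirds across and two-thirds down within the crop:
x = 517.30 + 2 × 2395.40/3 ≈ 2114; y = 0.00 + 2 × 1711.00/3 ≈ 1141.

(2114, 1141)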